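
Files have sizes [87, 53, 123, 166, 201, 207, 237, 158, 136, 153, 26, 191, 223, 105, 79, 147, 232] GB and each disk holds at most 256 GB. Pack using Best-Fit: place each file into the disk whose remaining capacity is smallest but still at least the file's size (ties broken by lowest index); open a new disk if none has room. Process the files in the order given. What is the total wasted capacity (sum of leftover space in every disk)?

804

87 GB → disk 1 (remaining 169 GB)
53 GB → disk 1 (remaining 116 GB)
123 GB → disk 2 (remaining 133 GB)
166 GB → disk 3 (remaining 90 GB)
201 GB → disk 4 (remaining 55 GB)
207 GB → disk 5 (remaining 49 GB)
237 GB → disk 6 (remaining 19 GB)
158 GB → disk 7 (remaining 98 GB)
136 GB → disk 8 (remaining 120 GB)
153 GB → disk 9 (remaining 103 GB)
26 GB → disk 5 (remaining 23 GB)
191 GB → disk 10 (remaining 65 GB)
223 GB → disk 11 (remaining 33 GB)
105 GB → disk 1 (remaining 11 GB)
79 GB → disk 3 (remaining 11 GB)
147 GB → disk 12 (remaining 109 GB)
232 GB → disk 13 (remaining 24 GB)
13 disks × 256 GB = 3328 GB; used 2524 GB; unused 804 GB.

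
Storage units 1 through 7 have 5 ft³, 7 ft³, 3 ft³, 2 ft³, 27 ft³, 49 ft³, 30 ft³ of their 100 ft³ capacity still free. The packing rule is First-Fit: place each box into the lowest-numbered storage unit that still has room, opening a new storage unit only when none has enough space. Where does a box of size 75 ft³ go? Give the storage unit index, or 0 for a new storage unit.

0

No storage unit has ≥ 75 ft³ free, so a new storage unit is opened.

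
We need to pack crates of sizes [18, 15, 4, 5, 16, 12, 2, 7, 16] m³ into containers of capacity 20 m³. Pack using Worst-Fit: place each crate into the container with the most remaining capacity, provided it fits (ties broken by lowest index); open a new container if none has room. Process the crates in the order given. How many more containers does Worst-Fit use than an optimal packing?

1

Worst-Fit: [18] [15,4] [5,12] [16,2] [7] [16] → 6 containers.
Total size 95 m³; any packing needs at least ⌈95/20⌉ = 5 containers.
An optimal packing achieves that bound: [18,2] [16,4] [16] [15,5] [12,7] → 5 containers.
Excess: 6 − 5 = 1.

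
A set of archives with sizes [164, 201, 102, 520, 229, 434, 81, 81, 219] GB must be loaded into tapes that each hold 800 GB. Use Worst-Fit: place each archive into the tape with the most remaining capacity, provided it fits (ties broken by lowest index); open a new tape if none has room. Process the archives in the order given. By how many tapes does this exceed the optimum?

Worst-Fit: [164,201,102,229] [520,219] [434,81,81] → 3 tapes.
Total size 2031 GB; any packing needs at least ⌈2031/800⌉ = 3 tapes.
So 3 is already optimal.

0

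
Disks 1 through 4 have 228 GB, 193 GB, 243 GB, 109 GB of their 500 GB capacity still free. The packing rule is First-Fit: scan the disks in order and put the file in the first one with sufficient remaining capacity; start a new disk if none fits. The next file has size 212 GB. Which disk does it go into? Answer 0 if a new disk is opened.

Disks with room: disk 1 (228 GB), disk 3 (243 GB).
The first with room is disk 1.

1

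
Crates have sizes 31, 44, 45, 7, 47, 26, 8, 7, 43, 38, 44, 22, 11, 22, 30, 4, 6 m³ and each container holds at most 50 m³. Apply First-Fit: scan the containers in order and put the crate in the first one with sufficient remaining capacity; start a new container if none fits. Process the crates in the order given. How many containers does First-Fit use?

Put 31 m³ in container 1; 19 m³ remain.
Put 44 m³ in container 2; 6 m³ remain.
Put 45 m³ in container 3; 5 m³ remain.
Put 7 m³ in container 1; 12 m³ remain.
Put 47 m³ in container 4; 3 m³ remain.
Put 26 m³ in container 5; 24 m³ remain.
Put 8 m³ in container 1; 4 m³ remain.
Put 7 m³ in container 5; 17 m³ remain.
Put 43 m³ in container 6; 7 m³ remain.
Put 38 m³ in container 7; 12 m³ remain.
Put 44 m³ in container 8; 6 m³ remain.
Put 22 m³ in container 9; 28 m³ remain.
Put 11 m³ in container 5; 6 m³ remain.
Put 22 m³ in container 9; 6 m³ remain.
Put 30 m³ in container 10; 20 m³ remain.
Put 4 m³ in container 1; 0 m³ remain.
Put 6 m³ in container 2; 0 m³ remain.

10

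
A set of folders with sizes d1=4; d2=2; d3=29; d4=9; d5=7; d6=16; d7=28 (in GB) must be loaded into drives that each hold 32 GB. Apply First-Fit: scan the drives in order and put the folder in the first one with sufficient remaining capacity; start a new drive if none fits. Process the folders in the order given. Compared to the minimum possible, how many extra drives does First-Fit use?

First-Fit: [4,2,9,7] [29] [16] [28] → 4 drives.
Total size 95 GB; any packing needs at least ⌈95/32⌉ = 3 drives.
An optimal packing achieves that bound: [29,2] [28,4] [16,9,7] → 3 drives.
Excess: 4 − 3 = 1.

1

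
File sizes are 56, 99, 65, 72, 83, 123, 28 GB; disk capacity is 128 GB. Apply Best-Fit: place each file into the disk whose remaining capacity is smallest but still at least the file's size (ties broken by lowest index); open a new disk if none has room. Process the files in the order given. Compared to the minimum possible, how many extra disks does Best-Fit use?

0

Best-Fit: [56,65] [99,28] [72] [83] [123] → 5 disks.
Total size 526 GB; any packing needs at least ⌈526/128⌉ = 5 disks.
So 5 is already optimal.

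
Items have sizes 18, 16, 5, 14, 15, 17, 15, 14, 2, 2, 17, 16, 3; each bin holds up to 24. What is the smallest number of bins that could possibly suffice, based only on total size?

7

Total size = 18 + 16 + 5 + 14 + 15 + 17 + 15 + 14 + 2 + 2 + 17 + 16 + 3 = 154.
⌈154 / 24⌉ = 7.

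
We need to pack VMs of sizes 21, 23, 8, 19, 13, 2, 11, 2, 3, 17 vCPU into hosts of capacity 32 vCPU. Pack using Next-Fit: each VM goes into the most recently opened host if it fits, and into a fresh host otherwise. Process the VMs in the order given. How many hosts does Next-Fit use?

5 hosts

Put 21 vCPU in host 1; 11 vCPU remain.
Put 23 vCPU in host 2; 9 vCPU remain.
Put 8 vCPU in host 2; 1 vCPU remain.
Put 19 vCPU in host 3; 13 vCPU remain.
Put 13 vCPU in host 3; 0 vCPU remain.
Put 2 vCPU in host 4; 30 vCPU remain.
Put 11 vCPU in host 4; 19 vCPU remain.
Put 2 vCPU in host 4; 17 vCPU remain.
Put 3 vCPU in host 4; 14 vCPU remain.
Put 17 vCPU in host 5; 15 vCPU remain.
Final hosts: [21] [23,8] [19,13] [2,11,2,3] [17].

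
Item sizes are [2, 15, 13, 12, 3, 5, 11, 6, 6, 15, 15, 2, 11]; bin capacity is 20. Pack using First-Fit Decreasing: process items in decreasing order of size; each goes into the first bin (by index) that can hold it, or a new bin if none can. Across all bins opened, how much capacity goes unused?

Sorted descending: 15, 15, 15, 13, 12, 11, 11, 6, 6, 5, 3, 2, 2.
Put 15 in bin 1; 5 remain.
Put 15 in bin 2; 5 remain.
Put 15 in bin 3; 5 remain.
Put 13 in bin 4; 7 remain.
Put 12 in bin 5; 8 remain.
Put 11 in bin 6; 9 remain.
Put 11 in bin 7; 9 remain.
Put 6 in bin 4; 1 remain.
Put 6 in bin 5; 2 remain.
Put 5 in bin 1; 0 remain.
Put 3 in bin 2; 2 remain.
Put 2 in bin 2; 0 remain.
Put 2 in bin 3; 3 remain.
7 bins × 20 = 140; used 116; unused 24.

24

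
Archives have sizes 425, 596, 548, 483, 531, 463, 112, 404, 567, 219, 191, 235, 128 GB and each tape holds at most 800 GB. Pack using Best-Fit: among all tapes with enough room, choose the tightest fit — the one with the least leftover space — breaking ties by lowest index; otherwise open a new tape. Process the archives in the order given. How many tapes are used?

425 GB → tape 1 (remaining 375 GB)
596 GB → tape 2 (remaining 204 GB)
548 GB → tape 3 (remaining 252 GB)
483 GB → tape 4 (remaining 317 GB)
531 GB → tape 5 (remaining 269 GB)
463 GB → tape 6 (remaining 337 GB)
112 GB → tape 2 (remaining 92 GB)
404 GB → tape 7 (remaining 396 GB)
567 GB → tape 8 (remaining 233 GB)
219 GB → tape 8 (remaining 14 GB)
191 GB → tape 3 (remaining 61 GB)
235 GB → tape 5 (remaining 34 GB)
128 GB → tape 4 (remaining 189 GB)
Final tapes: [425] [596,112] [548,191] [483,128] [531,235] [463] [404] [567,219].

8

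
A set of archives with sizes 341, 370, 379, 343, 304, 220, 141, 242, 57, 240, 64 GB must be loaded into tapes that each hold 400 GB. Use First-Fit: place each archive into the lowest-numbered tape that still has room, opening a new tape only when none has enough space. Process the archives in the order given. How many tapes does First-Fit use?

8

Put 341 GB in tape 1; 59 GB remain.
Put 370 GB in tape 2; 30 GB remain.
Put 379 GB in tape 3; 21 GB remain.
Put 343 GB in tape 4; 57 GB remain.
Put 304 GB in tape 5; 96 GB remain.
Put 220 GB in tape 6; 180 GB remain.
Put 141 GB in tape 6; 39 GB remain.
Put 242 GB in tape 7; 158 GB remain.
Put 57 GB in tape 1; 2 GB remain.
Put 240 GB in tape 8; 160 GB remain.
Put 64 GB in tape 5; 32 GB remain.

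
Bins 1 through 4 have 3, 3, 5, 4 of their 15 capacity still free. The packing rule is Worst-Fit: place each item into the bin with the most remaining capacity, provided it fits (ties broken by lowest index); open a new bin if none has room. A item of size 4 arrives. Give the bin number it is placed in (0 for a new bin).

Bins with room: bin 3 (5), bin 4 (4).
Most room is bin 3 with 5 free.

3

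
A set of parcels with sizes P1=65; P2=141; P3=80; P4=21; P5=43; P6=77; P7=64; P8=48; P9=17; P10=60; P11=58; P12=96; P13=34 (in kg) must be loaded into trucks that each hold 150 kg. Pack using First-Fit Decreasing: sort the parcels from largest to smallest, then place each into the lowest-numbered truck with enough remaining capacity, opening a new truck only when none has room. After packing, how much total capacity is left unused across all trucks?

96

Sorted descending: 141, 96, 80, 77, 65, 64, 60, 58, 48, 43, 34, 21, 17.
Put 141 kg in truck 1; 9 kg remain.
Put 96 kg in truck 2; 54 kg remain.
Put 80 kg in truck 3; 70 kg remain.
Put 77 kg in truck 4; 73 kg remain.
Put 65 kg in truck 3; 5 kg remain.
Put 64 kg in truck 4; 9 kg remain.
Put 60 kg in truck 5; 90 kg remain.
Put 58 kg in truck 5; 32 kg remain.
Put 48 kg in truck 2; 6 kg remain.
Put 43 kg in truck 6; 107 kg remain.
Put 34 kg in truck 6; 73 kg remain.
Put 21 kg in truck 5; 11 kg remain.
Put 17 kg in truck 6; 56 kg remain.
6 trucks × 150 kg = 900 kg; used 804 kg; unused 96 kg.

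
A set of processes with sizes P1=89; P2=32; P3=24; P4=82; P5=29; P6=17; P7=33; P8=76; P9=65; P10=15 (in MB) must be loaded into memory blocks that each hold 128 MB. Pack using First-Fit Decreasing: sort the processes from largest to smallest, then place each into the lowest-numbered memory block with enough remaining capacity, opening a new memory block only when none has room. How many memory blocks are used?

4

Sorted descending: 89, 82, 76, 65, 33, 32, 29, 24, 17, 15.
89 MB → memory block 1 (remaining 39 MB)
82 MB → memory block 2 (remaining 46 MB)
76 MB → memory block 3 (remaining 52 MB)
65 MB → memory block 4 (remaining 63 MB)
33 MB → memory block 1 (remaining 6 MB)
32 MB → memory block 2 (remaining 14 MB)
29 MB → memory block 3 (remaining 23 MB)
24 MB → memory block 4 (remaining 39 MB)
17 MB → memory block 3 (remaining 6 MB)
15 MB → memory block 4 (remaining 24 MB)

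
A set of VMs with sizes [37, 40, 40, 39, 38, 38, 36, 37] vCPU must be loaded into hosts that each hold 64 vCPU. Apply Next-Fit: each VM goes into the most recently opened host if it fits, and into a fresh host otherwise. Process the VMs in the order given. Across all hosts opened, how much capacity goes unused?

207

37 vCPU → host 1 (remaining 27 vCPU)
40 vCPU → host 2 (remaining 24 vCPU)
40 vCPU → host 3 (remaining 24 vCPU)
39 vCPU → host 4 (remaining 25 vCPU)
38 vCPU → host 5 (remaining 26 vCPU)
38 vCPU → host 6 (remaining 26 vCPU)
36 vCPU → host 7 (remaining 28 vCPU)
37 vCPU → host 8 (remaining 27 vCPU)
8 hosts × 64 vCPU = 512 vCPU; used 305 vCPU; unused 207 vCPU.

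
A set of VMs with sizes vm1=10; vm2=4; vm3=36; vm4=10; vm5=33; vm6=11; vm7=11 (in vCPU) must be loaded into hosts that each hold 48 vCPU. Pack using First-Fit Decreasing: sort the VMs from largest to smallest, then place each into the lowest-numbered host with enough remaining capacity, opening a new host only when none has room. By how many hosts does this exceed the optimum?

0

First-Fit Decreasing: [36,11] [33,11,4] [10,10] → 3 hosts.
Total size 115 vCPU; any packing needs at least ⌈115/48⌉ = 3 hosts.
So 3 is already optimal.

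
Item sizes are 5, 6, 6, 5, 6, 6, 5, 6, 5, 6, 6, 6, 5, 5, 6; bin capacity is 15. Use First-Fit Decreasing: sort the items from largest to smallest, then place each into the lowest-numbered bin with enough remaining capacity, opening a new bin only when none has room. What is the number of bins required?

Sorted descending: 6, 6, 6, 6, 6, 6, 6, 6, 6, 5, 5, 5, 5, 5, 5.
Put 6 in bin 1; 9 remain.
Put 6 in bin 1; 3 remain.
Put 6 in bin 2; 9 remain.
Put 6 in bin 2; 3 remain.
Put 6 in bin 3; 9 remain.
Put 6 in bin 3; 3 remain.
Put 6 in bin 4; 9 remain.
Put 6 in bin 4; 3 remain.
Put 6 in bin 5; 9 remain.
Put 5 in bin 5; 4 remain.
Put 5 in bin 6; 10 remain.
Put 5 in bin 6; 5 remain.
Put 5 in bin 6; 0 remain.
Put 5 in bin 7; 10 remain.
Put 5 in bin 7; 5 remain.
Final bins: [6,6] [6,6] [6,6] [6,6] [6,5] [5,5,5] [5,5].

7 bins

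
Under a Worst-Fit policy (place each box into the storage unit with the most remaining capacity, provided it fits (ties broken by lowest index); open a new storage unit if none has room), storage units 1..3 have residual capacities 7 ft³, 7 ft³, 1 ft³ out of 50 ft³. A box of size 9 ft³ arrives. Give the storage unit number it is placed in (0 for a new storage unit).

0

No storage unit has ≥ 9 ft³ free, so a new storage unit is opened.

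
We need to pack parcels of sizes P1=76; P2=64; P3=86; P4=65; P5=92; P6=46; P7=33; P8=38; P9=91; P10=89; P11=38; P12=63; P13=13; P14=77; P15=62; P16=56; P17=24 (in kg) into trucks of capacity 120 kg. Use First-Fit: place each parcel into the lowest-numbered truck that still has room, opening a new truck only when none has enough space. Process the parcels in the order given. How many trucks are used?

Put P1 (76 kg) in truck 1; 44 kg remain.
Put P2 (64 kg) in truck 2; 56 kg remain.
Put P3 (86 kg) in truck 3; 34 kg remain.
Put P4 (65 kg) in truck 4; 55 kg remain.
Put P5 (92 kg) in truck 5; 28 kg remain.
Put P6 (46 kg) in truck 2; 10 kg remain.
Put P7 (33 kg) in truck 1; 11 kg remain.
Put P8 (38 kg) in truck 4; 17 kg remain.
Put P9 (91 kg) in truck 6; 29 kg remain.
Put P10 (89 kg) in truck 7; 31 kg remain.
Put P11 (38 kg) in truck 8; 82 kg remain.
Put P12 (63 kg) in truck 8; 19 kg remain.
Put P13 (13 kg) in truck 3; 21 kg remain.
Put P14 (77 kg) in truck 9; 43 kg remain.
Put P15 (62 kg) in truck 10; 58 kg remain.
Put P16 (56 kg) in truck 10; 2 kg remain.
Put P17 (24 kg) in truck 5; 4 kg remain.

10 trucks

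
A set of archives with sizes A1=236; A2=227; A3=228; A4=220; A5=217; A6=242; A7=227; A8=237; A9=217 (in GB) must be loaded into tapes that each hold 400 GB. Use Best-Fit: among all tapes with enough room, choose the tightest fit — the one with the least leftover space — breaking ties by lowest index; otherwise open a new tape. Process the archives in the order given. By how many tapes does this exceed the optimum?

0

Best-Fit: [236] [227] [228] [220] [217] [242] [227] [237] [217] → 9 tapes.
9 archives exceed 200 GB (half the capacity), and no two of those can share a tape, so at least 9 tapes are needed.
So 9 is already optimal.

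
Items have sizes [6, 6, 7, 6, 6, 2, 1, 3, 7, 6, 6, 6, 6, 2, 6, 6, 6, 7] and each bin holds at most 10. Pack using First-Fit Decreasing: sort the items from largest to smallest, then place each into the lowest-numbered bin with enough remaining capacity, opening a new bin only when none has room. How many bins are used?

Sorted descending: 7, 7, 7, 6, 6, 6, 6, 6, 6, 6, 6, 6, 6, 6, 3, 2, 2, 1.
7 → bin 1 (remaining 3)
7 → bin 2 (remaining 3)
7 → bin 3 (remaining 3)
6 → bin 4 (remaining 4)
6 → bin 5 (remaining 4)
6 → bin 6 (remaining 4)
6 → bin 7 (remaining 4)
6 → bin 8 (remaining 4)
6 → bin 9 (remaining 4)
6 → bin 10 (remaining 4)
6 → bin 11 (remaining 4)
6 → bin 12 (remaining 4)
6 → bin 13 (remaining 4)
6 → bin 14 (remaining 4)
3 → bin 1 (remaining 0)
2 → bin 2 (remaining 1)
2 → bin 3 (remaining 1)
1 → bin 2 (remaining 0)

14 bins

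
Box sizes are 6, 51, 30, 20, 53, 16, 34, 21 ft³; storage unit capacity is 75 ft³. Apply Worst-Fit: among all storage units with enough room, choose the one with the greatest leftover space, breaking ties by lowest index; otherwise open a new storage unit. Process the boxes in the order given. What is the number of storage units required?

6 ft³ → storage unit 1 (remaining 69 ft³)
51 ft³ → storage unit 1 (remaining 18 ft³)
30 ft³ → storage unit 2 (remaining 45 ft³)
20 ft³ → storage unit 2 (remaining 25 ft³)
53 ft³ → storage unit 3 (remaining 22 ft³)
16 ft³ → storage unit 2 (remaining 9 ft³)
34 ft³ → storage unit 4 (remaining 41 ft³)
21 ft³ → storage unit 4 (remaining 20 ft³)

4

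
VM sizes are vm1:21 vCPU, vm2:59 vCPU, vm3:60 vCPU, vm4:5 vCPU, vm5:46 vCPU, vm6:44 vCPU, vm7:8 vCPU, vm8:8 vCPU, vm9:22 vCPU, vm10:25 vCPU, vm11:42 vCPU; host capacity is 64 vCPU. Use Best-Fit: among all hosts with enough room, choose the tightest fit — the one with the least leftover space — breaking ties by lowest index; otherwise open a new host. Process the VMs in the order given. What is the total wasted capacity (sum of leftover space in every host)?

host 1: place vm1 (21 vCPU), 43 vCPU left
host 2: place vm2 (59 vCPU), 5 vCPU left
host 3: place vm3 (60 vCPU), 4 vCPU left
host 2: place vm4 (5 vCPU), 0 vCPU left
host 4: place vm5 (46 vCPU), 18 vCPU left
host 5: place vm6 (44 vCPU), 20 vCPU left
host 4: place vm7 (8 vCPU), 10 vCPU left
host 4: place vm8 (8 vCPU), 2 vCPU left
host 1: place vm9 (22 vCPU), 21 vCPU left
host 6: place vm10 (25 vCPU), 39 vCPU left
host 7: place vm11 (42 vCPU), 22 vCPU left
7 hosts × 64 vCPU = 448 vCPU; used 340 vCPU; unused 108 vCPU.

108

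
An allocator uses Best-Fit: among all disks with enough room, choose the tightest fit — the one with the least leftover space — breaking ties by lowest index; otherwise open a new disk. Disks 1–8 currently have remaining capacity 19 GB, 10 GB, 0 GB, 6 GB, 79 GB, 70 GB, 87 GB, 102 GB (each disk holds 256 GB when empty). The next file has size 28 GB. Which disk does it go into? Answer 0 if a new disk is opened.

Disks with room: disk 5 (79 GB), disk 6 (70 GB), disk 7 (87 GB), disk 8 (102 GB).
Tightest fit is disk 6 with 70 GB free.

6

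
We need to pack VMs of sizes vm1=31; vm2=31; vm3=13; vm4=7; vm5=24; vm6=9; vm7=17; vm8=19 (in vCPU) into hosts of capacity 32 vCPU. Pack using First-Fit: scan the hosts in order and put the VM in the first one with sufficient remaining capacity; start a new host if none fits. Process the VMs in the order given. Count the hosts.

vm1 (31 vCPU) → host 1 (remaining 1 vCPU)
vm2 (31 vCPU) → host 2 (remaining 1 vCPU)
vm3 (13 vCPU) → host 3 (remaining 19 vCPU)
vm4 (7 vCPU) → host 3 (remaining 12 vCPU)
vm5 (24 vCPU) → host 4 (remaining 8 vCPU)
vm6 (9 vCPU) → host 3 (remaining 3 vCPU)
vm7 (17 vCPU) → host 5 (remaining 15 vCPU)
vm8 (19 vCPU) → host 6 (remaining 13 vCPU)

6 hosts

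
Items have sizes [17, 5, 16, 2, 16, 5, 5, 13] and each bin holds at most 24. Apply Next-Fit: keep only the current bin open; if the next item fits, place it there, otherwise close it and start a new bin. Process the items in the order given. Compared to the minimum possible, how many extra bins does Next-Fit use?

Next-Fit: [17,5] [16,2] [16,5] [5,13] → 4 bins.
Total size 79; any packing needs at least ⌈79/24⌉ = 4 bins.
So 4 is already optimal.

0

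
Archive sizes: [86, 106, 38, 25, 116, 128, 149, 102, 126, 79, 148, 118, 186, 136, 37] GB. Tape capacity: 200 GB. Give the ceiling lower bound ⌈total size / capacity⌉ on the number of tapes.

Total size = 86 + 106 + 38 + 25 + 116 + 128 + 149 + 102 + 126 + 79 + 148 + 118 + 186 + 136 + 37 = 1580 GB.
⌈1580 / 200⌉ = 8.

8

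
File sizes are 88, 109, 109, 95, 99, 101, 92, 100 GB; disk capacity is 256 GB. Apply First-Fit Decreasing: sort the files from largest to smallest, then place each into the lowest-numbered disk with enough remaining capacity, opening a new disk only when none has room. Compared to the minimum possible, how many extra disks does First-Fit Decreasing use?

0

First-Fit Decreasing: [109,109] [101,100] [99,95] [92,88] → 4 disks.
Total size 793 GB; any packing needs at least ⌈793/256⌉ = 4 disks.
So 4 is already optimal.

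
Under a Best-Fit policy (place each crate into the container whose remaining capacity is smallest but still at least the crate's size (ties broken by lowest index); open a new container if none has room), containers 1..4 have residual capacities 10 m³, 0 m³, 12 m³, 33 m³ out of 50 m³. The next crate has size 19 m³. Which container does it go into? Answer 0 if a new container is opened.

4

Containers with room: container 4 (33 m³).
Tightest fit is container 4 with 33 m³ free.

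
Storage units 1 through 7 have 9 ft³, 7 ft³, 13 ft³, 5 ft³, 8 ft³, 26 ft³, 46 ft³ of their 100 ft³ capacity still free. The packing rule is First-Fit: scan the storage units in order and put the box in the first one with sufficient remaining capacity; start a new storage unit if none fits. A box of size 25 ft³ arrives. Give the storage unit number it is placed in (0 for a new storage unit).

6

Storage units with room: storage unit 6 (26 ft³), storage unit 7 (46 ft³).
The first with room is storage unit 6.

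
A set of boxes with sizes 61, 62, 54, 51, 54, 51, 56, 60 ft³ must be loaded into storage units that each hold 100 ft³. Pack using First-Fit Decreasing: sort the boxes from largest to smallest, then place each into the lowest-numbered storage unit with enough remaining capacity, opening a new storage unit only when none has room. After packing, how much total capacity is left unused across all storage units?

Sorted descending: 62, 61, 60, 56, 54, 54, 51, 51.
62 ft³ → storage unit 1 (remaining 38 ft³)
61 ft³ → storage unit 2 (remaining 39 ft³)
60 ft³ → storage unit 3 (remaining 40 ft³)
56 ft³ → storage unit 4 (remaining 44 ft³)
54 ft³ → storage unit 5 (remaining 46 ft³)
54 ft³ → storage unit 6 (remaining 46 ft³)
51 ft³ → storage unit 7 (remaining 49 ft³)
51 ft³ → storage unit 8 (remaining 49 ft³)
8 storage units × 100 ft³ = 800 ft³; used 449 ft³; unused 351 ft³.

351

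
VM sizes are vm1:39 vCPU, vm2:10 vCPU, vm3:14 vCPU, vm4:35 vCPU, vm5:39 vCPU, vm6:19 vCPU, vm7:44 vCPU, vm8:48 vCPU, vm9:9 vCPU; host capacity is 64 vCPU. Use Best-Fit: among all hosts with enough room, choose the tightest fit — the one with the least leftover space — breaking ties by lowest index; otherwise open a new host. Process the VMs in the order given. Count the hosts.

5 hosts

vm1 (39 vCPU) → host 1 (remaining 25 vCPU)
vm2 (10 vCPU) → host 1 (remaining 15 vCPU)
vm3 (14 vCPU) → host 1 (remaining 1 vCPU)
vm4 (35 vCPU) → host 2 (remaining 29 vCPU)
vm5 (39 vCPU) → host 3 (remaining 25 vCPU)
vm6 (19 vCPU) → host 3 (remaining 6 vCPU)
vm7 (44 vCPU) → host 4 (remaining 20 vCPU)
vm8 (48 vCPU) → host 5 (remaining 16 vCPU)
vm9 (9 vCPU) → host 5 (remaining 7 vCPU)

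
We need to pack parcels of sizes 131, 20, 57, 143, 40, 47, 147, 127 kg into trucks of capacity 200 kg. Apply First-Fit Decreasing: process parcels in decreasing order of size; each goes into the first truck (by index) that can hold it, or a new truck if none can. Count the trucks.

4

Sorted descending: 147, 143, 131, 127, 57, 47, 40, 20.
Put 147 kg in truck 1; 53 kg remain.
Put 143 kg in truck 2; 57 kg remain.
Put 131 kg in truck 3; 69 kg remain.
Put 127 kg in truck 4; 73 kg remain.
Put 57 kg in truck 2; 0 kg remain.
Put 47 kg in truck 1; 6 kg remain.
Put 40 kg in truck 3; 29 kg remain.
Put 20 kg in truck 3; 9 kg remain.
Final trucks: [147,47] [143,57] [131,40,20] [127].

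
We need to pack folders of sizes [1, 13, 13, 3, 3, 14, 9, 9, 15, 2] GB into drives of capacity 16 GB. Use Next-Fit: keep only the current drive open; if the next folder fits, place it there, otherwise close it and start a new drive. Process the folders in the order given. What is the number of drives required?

8

1 GB → drive 1 (remaining 15 GB)
13 GB → drive 1 (remaining 2 GB)
13 GB → drive 2 (remaining 3 GB)
3 GB → drive 2 (remaining 0 GB)
3 GB → drive 3 (remaining 13 GB)
14 GB → drive 4 (remaining 2 GB)
9 GB → drive 5 (remaining 7 GB)
9 GB → drive 6 (remaining 7 GB)
15 GB → drive 7 (remaining 1 GB)
2 GB → drive 8 (remaining 14 GB)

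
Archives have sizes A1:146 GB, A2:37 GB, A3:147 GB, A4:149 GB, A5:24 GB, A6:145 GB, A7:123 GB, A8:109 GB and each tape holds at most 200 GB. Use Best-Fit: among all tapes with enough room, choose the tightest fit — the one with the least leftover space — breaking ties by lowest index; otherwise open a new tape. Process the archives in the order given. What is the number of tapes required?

6

A1 (146 GB) → tape 1 (remaining 54 GB)
A2 (37 GB) → tape 1 (remaining 17 GB)
A3 (147 GB) → tape 2 (remaining 53 GB)
A4 (149 GB) → tape 3 (remaining 51 GB)
A5 (24 GB) → tape 3 (remaining 27 GB)
A6 (145 GB) → tape 4 (remaining 55 GB)
A7 (123 GB) → tape 5 (remaining 77 GB)
A8 (109 GB) → tape 6 (remaining 91 GB)
Final tapes: [146,37] [147] [149,24] [145] [123] [109].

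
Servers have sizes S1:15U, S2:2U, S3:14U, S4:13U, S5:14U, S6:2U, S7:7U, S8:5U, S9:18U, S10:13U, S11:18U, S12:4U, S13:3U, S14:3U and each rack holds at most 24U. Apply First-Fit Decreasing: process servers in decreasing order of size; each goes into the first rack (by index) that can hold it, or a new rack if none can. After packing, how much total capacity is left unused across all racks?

Sorted descending: 18, 18, 15, 14, 14, 13, 13, 7, 5, 4, 3, 3, 2, 2.
rack 1: place 18U, 6U left
rack 2: place 18U, 6U left
rack 3: place 15U, 9U left
rack 4: place 14U, 10U left
rack 5: place 14U, 10U left
rack 6: place 13U, 11U left
rack 7: place 13U, 11U left
rack 3: place 7U, 2U left
rack 1: place 5U, 1U left
rack 2: place 4U, 2U left
rack 4: place 3U, 7U left
rack 4: place 3U, 4U left
rack 2: place 2U, 0U left
rack 3: place 2U, 0U left
7 racks × 24U = 168U; used 131U; unused 37U.

37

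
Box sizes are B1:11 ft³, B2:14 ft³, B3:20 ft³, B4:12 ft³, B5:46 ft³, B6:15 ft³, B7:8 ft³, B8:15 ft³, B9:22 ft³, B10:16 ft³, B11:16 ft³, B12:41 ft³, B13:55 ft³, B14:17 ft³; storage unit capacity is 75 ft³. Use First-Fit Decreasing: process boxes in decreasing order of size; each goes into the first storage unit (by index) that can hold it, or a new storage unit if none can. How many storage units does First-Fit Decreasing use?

5

Sorted descending: 55, 46, 41, 22, 20, 17, 16, 16, 15, 15, 14, 12, 11, 8.
Put 55 ft³ in storage unit 1; 20 ft³ remain.
Put 46 ft³ in storage unit 2; 29 ft³ remain.
Put 41 ft³ in storage unit 3; 34 ft³ remain.
Put 22 ft³ in storage unit 2; 7 ft³ remain.
Put 20 ft³ in storage unit 1; 0 ft³ remain.
Put 17 ft³ in storage unit 3; 17 ft³ remain.
Put 16 ft³ in storage unit 3; 1 ft³ remain.
Put 16 ft³ in storage unit 4; 59 ft³ remain.
Put 15 ft³ in storage unit 4; 44 ft³ remain.
Put 15 ft³ in storage unit 4; 29 ft³ remain.
Put 14 ft³ in storage unit 4; 15 ft³ remain.
Put 12 ft³ in storage unit 4; 3 ft³ remain.
Put 11 ft³ in storage unit 5; 64 ft³ remain.
Put 8 ft³ in storage unit 5; 56 ft³ remain.
Final storage units: [55,20] [46,22] [41,17,16] [16,15,15,14,12] [11,8].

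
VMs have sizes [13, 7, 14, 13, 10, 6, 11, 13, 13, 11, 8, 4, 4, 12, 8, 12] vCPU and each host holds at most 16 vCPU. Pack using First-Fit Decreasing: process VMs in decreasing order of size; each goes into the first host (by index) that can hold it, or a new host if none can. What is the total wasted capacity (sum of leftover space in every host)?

33

Sorted descending: 14, 13, 13, 13, 13, 12, 12, 11, 11, 10, 8, 8, 7, 6, 4, 4.
Put 14 vCPU in host 1; 2 vCPU remain.
Put 13 vCPU in host 2; 3 vCPU remain.
Put 13 vCPU in host 3; 3 vCPU remain.
Put 13 vCPU in host 4; 3 vCPU remain.
Put 13 vCPU in host 5; 3 vCPU remain.
Put 12 vCPU in host 6; 4 vCPU remain.
Put 12 vCPU in host 7; 4 vCPU remain.
Put 11 vCPU in host 8; 5 vCPU remain.
Put 11 vCPU in host 9; 5 vCPU remain.
Put 10 vCPU in host 10; 6 vCPU remain.
Put 8 vCPU in host 11; 8 vCPU remain.
Put 8 vCPU in host 11; 0 vCPU remain.
Put 7 vCPU in host 12; 9 vCPU remain.
Put 6 vCPU in host 10; 0 vCPU remain.
Put 4 vCPU in host 6; 0 vCPU remain.
Put 4 vCPU in host 7; 0 vCPU remain.
12 hosts × 16 vCPU = 192 vCPU; used 159 vCPU; unused 33 vCPU.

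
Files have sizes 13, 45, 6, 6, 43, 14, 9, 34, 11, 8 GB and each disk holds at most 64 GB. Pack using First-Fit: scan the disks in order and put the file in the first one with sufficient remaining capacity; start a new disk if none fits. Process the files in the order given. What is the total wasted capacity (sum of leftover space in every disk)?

3

13 GB → disk 1 (remaining 51 GB)
45 GB → disk 1 (remaining 6 GB)
6 GB → disk 1 (remaining 0 GB)
6 GB → disk 2 (remaining 58 GB)
43 GB → disk 2 (remaining 15 GB)
14 GB → disk 2 (remaining 1 GB)
9 GB → disk 3 (remaining 55 GB)
34 GB → disk 3 (remaining 21 GB)
11 GB → disk 3 (remaining 10 GB)
8 GB → disk 3 (remaining 2 GB)
3 disks × 64 GB = 192 GB; used 189 GB; unused 3 GB.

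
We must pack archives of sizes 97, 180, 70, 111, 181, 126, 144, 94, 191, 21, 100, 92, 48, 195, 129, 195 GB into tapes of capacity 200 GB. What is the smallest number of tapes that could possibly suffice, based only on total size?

10 tapes

Total size = 97 + 180 + 70 + 111 + 181 + 126 + 144 + 94 + 191 + 21 + 100 + 92 + 48 + 195 + 129 + 195 = 1974 GB.
⌈1974 / 200⌉ = 10.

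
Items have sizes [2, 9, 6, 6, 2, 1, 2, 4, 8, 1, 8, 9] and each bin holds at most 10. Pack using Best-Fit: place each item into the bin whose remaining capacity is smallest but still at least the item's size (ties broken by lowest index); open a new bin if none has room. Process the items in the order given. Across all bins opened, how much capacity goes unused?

Put 2 in bin 1; 8 remain.
Put 9 in bin 2; 1 remain.
Put 6 in bin 1; 2 remain.
Put 6 in bin 3; 4 remain.
Put 2 in bin 1; 0 remain.
Put 1 in bin 2; 0 remain.
Put 2 in bin 3; 2 remain.
Put 4 in bin 4; 6 remain.
Put 8 in bin 5; 2 remain.
Put 1 in bin 3; 1 remain.
Put 8 in bin 6; 2 remain.
Put 9 in bin 7; 1 remain.
7 bins × 10 = 70; used 58; unused 12.

12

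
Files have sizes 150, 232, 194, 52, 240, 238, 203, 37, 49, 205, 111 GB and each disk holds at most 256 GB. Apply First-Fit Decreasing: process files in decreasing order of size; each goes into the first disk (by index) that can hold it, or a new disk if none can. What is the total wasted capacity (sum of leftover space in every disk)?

337

Sorted descending: 240, 238, 232, 205, 203, 194, 150, 111, 52, 49, 37.
disk 1: place 240 GB, 16 GB left
disk 2: place 238 GB, 18 GB left
disk 3: place 232 GB, 24 GB left
disk 4: place 205 GB, 51 GB left
disk 5: place 203 GB, 53 GB left
disk 6: place 194 GB, 62 GB left
disk 7: place 150 GB, 106 GB left
disk 8: place 111 GB, 145 GB left
disk 5: place 52 GB, 1 GB left
disk 4: place 49 GB, 2 GB left
disk 6: place 37 GB, 25 GB left
8 disks × 256 GB = 2048 GB; used 1711 GB; unused 337 GB.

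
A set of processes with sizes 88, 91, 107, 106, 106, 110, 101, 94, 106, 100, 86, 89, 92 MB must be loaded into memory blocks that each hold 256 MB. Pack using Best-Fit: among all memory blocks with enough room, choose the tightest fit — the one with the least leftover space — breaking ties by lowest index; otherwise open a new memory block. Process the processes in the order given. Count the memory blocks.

7 memory blocks

Put 88 MB in memory block 1; 168 MB remain.
Put 91 MB in memory block 1; 77 MB remain.
Put 107 MB in memory block 2; 149 MB remain.
Put 106 MB in memory block 2; 43 MB remain.
Put 106 MB in memory block 3; 150 MB remain.
Put 110 MB in memory block 3; 40 MB remain.
Put 101 MB in memory block 4; 155 MB remain.
Put 94 MB in memory block 4; 61 MB remain.
Put 106 MB in memory block 5; 150 MB remain.
Put 100 MB in memory block 5; 50 MB remain.
Put 86 MB in memory block 6; 170 MB remain.
Put 89 MB in memory block 6; 81 MB remain.
Put 92 MB in memory block 7; 164 MB remain.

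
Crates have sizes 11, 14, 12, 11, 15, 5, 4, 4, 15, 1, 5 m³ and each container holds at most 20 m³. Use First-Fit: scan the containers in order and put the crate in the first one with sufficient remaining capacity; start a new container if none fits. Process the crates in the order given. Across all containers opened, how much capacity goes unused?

23

Put 11 m³ in container 1; 9 m³ remain.
Put 14 m³ in container 2; 6 m³ remain.
Put 12 m³ in container 3; 8 m³ remain.
Put 11 m³ in container 4; 9 m³ remain.
Put 15 m³ in container 5; 5 m³ remain.
Put 5 m³ in container 1; 4 m³ remain.
Put 4 m³ in container 1; 0 m³ remain.
Put 4 m³ in container 2; 2 m³ remain.
Put 15 m³ in container 6; 5 m³ remain.
Put 1 m³ in container 2; 1 m³ remain.
Put 5 m³ in container 3; 3 m³ remain.
6 containers × 20 m³ = 120 m³; used 97 m³; unused 23 m³.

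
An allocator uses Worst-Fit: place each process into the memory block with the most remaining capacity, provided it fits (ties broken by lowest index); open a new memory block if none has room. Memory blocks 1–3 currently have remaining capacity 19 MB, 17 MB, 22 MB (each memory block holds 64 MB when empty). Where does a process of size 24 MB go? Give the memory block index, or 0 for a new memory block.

No memory block has ≥ 24 MB free, so a new memory block is opened.

0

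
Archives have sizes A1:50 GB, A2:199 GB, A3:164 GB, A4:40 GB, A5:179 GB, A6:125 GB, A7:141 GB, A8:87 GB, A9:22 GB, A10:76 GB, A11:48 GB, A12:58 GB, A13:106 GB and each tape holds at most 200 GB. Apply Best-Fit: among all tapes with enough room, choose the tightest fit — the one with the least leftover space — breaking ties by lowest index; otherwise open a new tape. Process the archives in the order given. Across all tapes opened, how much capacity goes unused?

tape 1: place A1 (50 GB), 150 GB left
tape 2: place A2 (199 GB), 1 GB left
tape 3: place A3 (164 GB), 36 GB left
tape 1: place A4 (40 GB), 110 GB left
tape 4: place A5 (179 GB), 21 GB left
tape 5: place A6 (125 GB), 75 GB left
tape 6: place A7 (141 GB), 59 GB left
tape 1: place A8 (87 GB), 23 GB left
tape 1: place A9 (22 GB), 1 GB left
tape 7: place A10 (76 GB), 124 GB left
tape 6: place A11 (48 GB), 11 GB left
tape 5: place A12 (58 GB), 17 GB left
tape 7: place A13 (106 GB), 18 GB left
7 tapes × 200 GB = 1400 GB; used 1295 GB; unused 105 GB.

105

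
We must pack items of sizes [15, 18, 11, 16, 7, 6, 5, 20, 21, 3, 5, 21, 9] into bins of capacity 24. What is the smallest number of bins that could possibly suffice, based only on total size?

7

Total size = 15 + 18 + 11 + 16 + 7 + 6 + 5 + 20 + 21 + 3 + 5 + 21 + 9 = 157.
⌈157 / 24⌉ = 7.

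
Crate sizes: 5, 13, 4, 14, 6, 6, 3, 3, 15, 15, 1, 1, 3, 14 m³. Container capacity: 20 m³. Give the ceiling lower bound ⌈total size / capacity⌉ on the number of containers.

Total size = 5 + 13 + 4 + 14 + 6 + 6 + 3 + 3 + 15 + 15 + 1 + 1 + 3 + 14 = 103 m³.
⌈103 / 20⌉ = 6.

6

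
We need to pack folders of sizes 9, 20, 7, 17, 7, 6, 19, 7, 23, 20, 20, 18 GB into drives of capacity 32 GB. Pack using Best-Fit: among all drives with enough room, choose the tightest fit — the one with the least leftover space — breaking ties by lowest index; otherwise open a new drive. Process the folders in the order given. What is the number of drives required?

9 GB → drive 1 (remaining 23 GB)
20 GB → drive 1 (remaining 3 GB)
7 GB → drive 2 (remaining 25 GB)
17 GB → drive 2 (remaining 8 GB)
7 GB → drive 2 (remaining 1 GB)
6 GB → drive 3 (remaining 26 GB)
19 GB → drive 3 (remaining 7 GB)
7 GB → drive 3 (remaining 0 GB)
23 GB → drive 4 (remaining 9 GB)
20 GB → drive 5 (remaining 12 GB)
20 GB → drive 6 (remaining 12 GB)
18 GB → drive 7 (remaining 14 GB)
Final drives: [9,20] [7,17,7] [6,19,7] [23] [20] [20] [18].

7 drives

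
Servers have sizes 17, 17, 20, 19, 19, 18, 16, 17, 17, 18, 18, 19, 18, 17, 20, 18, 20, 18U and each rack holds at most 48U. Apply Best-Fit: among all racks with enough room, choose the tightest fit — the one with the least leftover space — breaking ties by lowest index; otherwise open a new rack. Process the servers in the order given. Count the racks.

9

Put 17U in rack 1; 31U remain.
Put 17U in rack 1; 14U remain.
Put 20U in rack 2; 28U remain.
Put 19U in rack 2; 9U remain.
Put 19U in rack 3; 29U remain.
Put 18U in rack 3; 11U remain.
Put 16U in rack 4; 32U remain.
Put 17U in rack 4; 15U remain.
Put 17U in rack 5; 31U remain.
Put 18U in rack 5; 13U remain.
Put 18U in rack 6; 30U remain.
Put 19U in rack 6; 11U remain.
Put 18U in rack 7; 30U remain.
Put 17U in rack 7; 13U remain.
Put 20U in rack 8; 28U remain.
Put 18U in rack 8; 10U remain.
Put 20U in rack 9; 28U remain.
Put 18U in rack 9; 10U remain.
Final racks: [17,17] [20,19] [19,18] [16,17] [17,18] [18,19] [18,17] [20,18] [20,18].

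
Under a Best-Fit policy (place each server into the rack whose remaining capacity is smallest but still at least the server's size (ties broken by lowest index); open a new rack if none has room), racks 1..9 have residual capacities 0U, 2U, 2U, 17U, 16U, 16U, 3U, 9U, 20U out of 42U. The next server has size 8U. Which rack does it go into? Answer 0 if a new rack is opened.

8

Racks with room: rack 4 (17U), rack 5 (16U), rack 6 (16U), rack 8 (9U), rack 9 (20U).
Tightest fit is rack 8 with 9U free.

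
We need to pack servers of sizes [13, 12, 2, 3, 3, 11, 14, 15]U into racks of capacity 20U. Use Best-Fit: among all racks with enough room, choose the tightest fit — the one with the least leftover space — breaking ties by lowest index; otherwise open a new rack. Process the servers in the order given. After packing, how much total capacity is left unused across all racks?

27

rack 1: place 13U, 7U left
rack 2: place 12U, 8U left
rack 1: place 2U, 5U left
rack 1: place 3U, 2U left
rack 2: place 3U, 5U left
rack 3: place 11U, 9U left
rack 4: place 14U, 6U left
rack 5: place 15U, 5U left
5 racks × 20U = 100U; used 73U; unused 27U.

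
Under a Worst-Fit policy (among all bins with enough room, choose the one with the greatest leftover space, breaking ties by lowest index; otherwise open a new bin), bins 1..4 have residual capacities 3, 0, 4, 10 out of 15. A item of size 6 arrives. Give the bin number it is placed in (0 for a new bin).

4

Bins with room: bin 4 (10).
Most room is bin 4 with 10 free.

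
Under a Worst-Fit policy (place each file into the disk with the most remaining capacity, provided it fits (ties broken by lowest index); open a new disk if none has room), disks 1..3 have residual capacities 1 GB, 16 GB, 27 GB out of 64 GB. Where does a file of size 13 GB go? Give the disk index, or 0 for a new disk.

Disks with room: disk 2 (16 GB), disk 3 (27 GB).
Most room is disk 3 with 27 GB free.

3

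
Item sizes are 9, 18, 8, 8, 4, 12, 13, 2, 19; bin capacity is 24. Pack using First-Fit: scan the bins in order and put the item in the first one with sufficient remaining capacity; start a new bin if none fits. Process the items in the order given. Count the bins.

5

bin 1: place 9, 15 left
bin 2: place 18, 6 left
bin 1: place 8, 7 left
bin 3: place 8, 16 left
bin 1: place 4, 3 left
bin 3: place 12, 4 left
bin 4: place 13, 11 left
bin 1: place 2, 1 left
bin 5: place 19, 5 left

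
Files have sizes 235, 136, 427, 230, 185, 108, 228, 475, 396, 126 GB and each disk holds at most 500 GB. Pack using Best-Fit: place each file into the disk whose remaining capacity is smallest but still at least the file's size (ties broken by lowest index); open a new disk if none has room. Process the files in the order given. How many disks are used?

Put 235 GB in disk 1; 265 GB remain.
Put 136 GB in disk 1; 129 GB remain.
Put 427 GB in disk 2; 73 GB remain.
Put 230 GB in disk 3; 270 GB remain.
Put 185 GB in disk 3; 85 GB remain.
Put 108 GB in disk 1; 21 GB remain.
Put 228 GB in disk 4; 272 GB remain.
Put 475 GB in disk 5; 25 GB remain.
Put 396 GB in disk 6; 104 GB remain.
Put 126 GB in disk 4; 146 GB remain.

6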